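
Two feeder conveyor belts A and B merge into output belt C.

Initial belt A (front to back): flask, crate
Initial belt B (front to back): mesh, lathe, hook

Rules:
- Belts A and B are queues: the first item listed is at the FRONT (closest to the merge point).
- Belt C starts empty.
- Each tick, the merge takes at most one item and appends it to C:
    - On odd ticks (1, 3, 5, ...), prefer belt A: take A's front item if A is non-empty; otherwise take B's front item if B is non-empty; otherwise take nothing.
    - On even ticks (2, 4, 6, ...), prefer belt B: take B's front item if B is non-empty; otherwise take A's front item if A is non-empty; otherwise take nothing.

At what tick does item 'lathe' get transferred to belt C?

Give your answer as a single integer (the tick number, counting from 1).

Answer: 4

Derivation:
Tick 1: prefer A, take flask from A; A=[crate] B=[mesh,lathe,hook] C=[flask]
Tick 2: prefer B, take mesh from B; A=[crate] B=[lathe,hook] C=[flask,mesh]
Tick 3: prefer A, take crate from A; A=[-] B=[lathe,hook] C=[flask,mesh,crate]
Tick 4: prefer B, take lathe from B; A=[-] B=[hook] C=[flask,mesh,crate,lathe]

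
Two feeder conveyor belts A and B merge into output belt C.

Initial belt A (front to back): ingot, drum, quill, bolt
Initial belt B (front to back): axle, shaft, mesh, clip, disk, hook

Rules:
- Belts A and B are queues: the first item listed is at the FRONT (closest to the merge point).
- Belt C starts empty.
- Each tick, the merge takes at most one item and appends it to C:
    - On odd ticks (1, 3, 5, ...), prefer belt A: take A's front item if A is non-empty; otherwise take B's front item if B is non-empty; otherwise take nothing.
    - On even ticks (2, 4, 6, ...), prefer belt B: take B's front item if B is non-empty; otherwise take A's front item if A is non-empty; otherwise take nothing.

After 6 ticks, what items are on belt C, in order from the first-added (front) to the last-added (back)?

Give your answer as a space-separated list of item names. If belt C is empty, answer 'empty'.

Tick 1: prefer A, take ingot from A; A=[drum,quill,bolt] B=[axle,shaft,mesh,clip,disk,hook] C=[ingot]
Tick 2: prefer B, take axle from B; A=[drum,quill,bolt] B=[shaft,mesh,clip,disk,hook] C=[ingot,axle]
Tick 3: prefer A, take drum from A; A=[quill,bolt] B=[shaft,mesh,clip,disk,hook] C=[ingot,axle,drum]
Tick 4: prefer B, take shaft from B; A=[quill,bolt] B=[mesh,clip,disk,hook] C=[ingot,axle,drum,shaft]
Tick 5: prefer A, take quill from A; A=[bolt] B=[mesh,clip,disk,hook] C=[ingot,axle,drum,shaft,quill]
Tick 6: prefer B, take mesh from B; A=[bolt] B=[clip,disk,hook] C=[ingot,axle,drum,shaft,quill,mesh]

Answer: ingot axle drum shaft quill mesh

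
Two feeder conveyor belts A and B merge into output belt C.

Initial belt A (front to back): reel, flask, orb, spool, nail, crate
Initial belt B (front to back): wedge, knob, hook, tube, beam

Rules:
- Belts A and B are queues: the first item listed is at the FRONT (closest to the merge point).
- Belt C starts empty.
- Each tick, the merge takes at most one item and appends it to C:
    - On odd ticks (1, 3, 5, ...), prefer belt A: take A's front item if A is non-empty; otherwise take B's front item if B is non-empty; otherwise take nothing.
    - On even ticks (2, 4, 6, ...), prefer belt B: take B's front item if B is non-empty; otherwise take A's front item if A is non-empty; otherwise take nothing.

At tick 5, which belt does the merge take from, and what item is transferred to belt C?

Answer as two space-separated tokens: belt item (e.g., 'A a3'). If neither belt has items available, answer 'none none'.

Tick 1: prefer A, take reel from A; A=[flask,orb,spool,nail,crate] B=[wedge,knob,hook,tube,beam] C=[reel]
Tick 2: prefer B, take wedge from B; A=[flask,orb,spool,nail,crate] B=[knob,hook,tube,beam] C=[reel,wedge]
Tick 3: prefer A, take flask from A; A=[orb,spool,nail,crate] B=[knob,hook,tube,beam] C=[reel,wedge,flask]
Tick 4: prefer B, take knob from B; A=[orb,spool,nail,crate] B=[hook,tube,beam] C=[reel,wedge,flask,knob]
Tick 5: prefer A, take orb from A; A=[spool,nail,crate] B=[hook,tube,beam] C=[reel,wedge,flask,knob,orb]

Answer: A orb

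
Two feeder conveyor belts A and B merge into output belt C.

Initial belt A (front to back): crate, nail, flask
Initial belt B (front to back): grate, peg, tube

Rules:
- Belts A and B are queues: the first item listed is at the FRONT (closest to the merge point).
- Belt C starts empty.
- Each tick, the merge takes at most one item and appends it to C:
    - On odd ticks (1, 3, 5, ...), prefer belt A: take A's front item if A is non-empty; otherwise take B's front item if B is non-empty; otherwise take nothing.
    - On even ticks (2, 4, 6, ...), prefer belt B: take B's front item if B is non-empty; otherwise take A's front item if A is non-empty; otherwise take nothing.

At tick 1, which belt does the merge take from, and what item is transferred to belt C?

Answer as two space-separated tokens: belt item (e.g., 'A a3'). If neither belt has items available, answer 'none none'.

Tick 1: prefer A, take crate from A; A=[nail,flask] B=[grate,peg,tube] C=[crate]

Answer: A crate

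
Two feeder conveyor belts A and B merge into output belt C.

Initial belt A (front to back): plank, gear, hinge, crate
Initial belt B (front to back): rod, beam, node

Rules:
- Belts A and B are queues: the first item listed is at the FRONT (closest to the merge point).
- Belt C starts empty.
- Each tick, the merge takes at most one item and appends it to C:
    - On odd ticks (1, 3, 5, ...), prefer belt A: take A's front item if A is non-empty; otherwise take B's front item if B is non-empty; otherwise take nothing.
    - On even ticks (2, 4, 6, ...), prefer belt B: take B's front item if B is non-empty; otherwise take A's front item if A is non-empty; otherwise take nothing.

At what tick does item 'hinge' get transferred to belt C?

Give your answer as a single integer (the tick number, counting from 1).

Answer: 5

Derivation:
Tick 1: prefer A, take plank from A; A=[gear,hinge,crate] B=[rod,beam,node] C=[plank]
Tick 2: prefer B, take rod from B; A=[gear,hinge,crate] B=[beam,node] C=[plank,rod]
Tick 3: prefer A, take gear from A; A=[hinge,crate] B=[beam,node] C=[plank,rod,gear]
Tick 4: prefer B, take beam from B; A=[hinge,crate] B=[node] C=[plank,rod,gear,beam]
Tick 5: prefer A, take hinge from A; A=[crate] B=[node] C=[plank,rod,gear,beam,hinge]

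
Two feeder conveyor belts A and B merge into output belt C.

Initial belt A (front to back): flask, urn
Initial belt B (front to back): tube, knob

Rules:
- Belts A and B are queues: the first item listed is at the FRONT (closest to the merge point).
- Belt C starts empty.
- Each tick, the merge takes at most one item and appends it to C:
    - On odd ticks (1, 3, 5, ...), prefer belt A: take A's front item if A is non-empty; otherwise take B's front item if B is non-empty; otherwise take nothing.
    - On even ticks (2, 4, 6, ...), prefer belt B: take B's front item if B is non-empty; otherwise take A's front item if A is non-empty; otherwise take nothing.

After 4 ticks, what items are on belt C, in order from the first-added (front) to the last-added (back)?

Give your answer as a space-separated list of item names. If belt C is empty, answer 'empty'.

Answer: flask tube urn knob

Derivation:
Tick 1: prefer A, take flask from A; A=[urn] B=[tube,knob] C=[flask]
Tick 2: prefer B, take tube from B; A=[urn] B=[knob] C=[flask,tube]
Tick 3: prefer A, take urn from A; A=[-] B=[knob] C=[flask,tube,urn]
Tick 4: prefer B, take knob from B; A=[-] B=[-] C=[flask,tube,urn,knob]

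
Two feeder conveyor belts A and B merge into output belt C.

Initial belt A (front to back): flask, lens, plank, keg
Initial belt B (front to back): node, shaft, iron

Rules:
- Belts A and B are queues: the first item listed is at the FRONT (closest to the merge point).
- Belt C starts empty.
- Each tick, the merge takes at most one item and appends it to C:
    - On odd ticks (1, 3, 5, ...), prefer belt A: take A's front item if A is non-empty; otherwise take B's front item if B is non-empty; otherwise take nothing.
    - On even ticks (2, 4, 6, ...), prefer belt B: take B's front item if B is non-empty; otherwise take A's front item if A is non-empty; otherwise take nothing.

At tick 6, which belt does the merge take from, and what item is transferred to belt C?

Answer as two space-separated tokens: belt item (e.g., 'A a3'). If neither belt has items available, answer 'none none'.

Tick 1: prefer A, take flask from A; A=[lens,plank,keg] B=[node,shaft,iron] C=[flask]
Tick 2: prefer B, take node from B; A=[lens,plank,keg] B=[shaft,iron] C=[flask,node]
Tick 3: prefer A, take lens from A; A=[plank,keg] B=[shaft,iron] C=[flask,node,lens]
Tick 4: prefer B, take shaft from B; A=[plank,keg] B=[iron] C=[flask,node,lens,shaft]
Tick 5: prefer A, take plank from A; A=[keg] B=[iron] C=[flask,node,lens,shaft,plank]
Tick 6: prefer B, take iron from B; A=[keg] B=[-] C=[flask,node,lens,shaft,plank,iron]

Answer: B iron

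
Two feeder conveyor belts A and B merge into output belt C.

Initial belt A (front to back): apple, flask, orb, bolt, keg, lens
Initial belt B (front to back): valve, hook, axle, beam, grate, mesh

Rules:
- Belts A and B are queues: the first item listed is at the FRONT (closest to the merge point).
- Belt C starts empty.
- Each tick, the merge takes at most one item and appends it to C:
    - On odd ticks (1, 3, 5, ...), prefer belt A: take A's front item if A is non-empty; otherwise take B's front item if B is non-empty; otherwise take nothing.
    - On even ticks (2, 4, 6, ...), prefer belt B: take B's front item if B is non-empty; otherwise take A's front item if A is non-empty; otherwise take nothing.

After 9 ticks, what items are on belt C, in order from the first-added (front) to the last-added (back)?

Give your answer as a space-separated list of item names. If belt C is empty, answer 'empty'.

Tick 1: prefer A, take apple from A; A=[flask,orb,bolt,keg,lens] B=[valve,hook,axle,beam,grate,mesh] C=[apple]
Tick 2: prefer B, take valve from B; A=[flask,orb,bolt,keg,lens] B=[hook,axle,beam,grate,mesh] C=[apple,valve]
Tick 3: prefer A, take flask from A; A=[orb,bolt,keg,lens] B=[hook,axle,beam,grate,mesh] C=[apple,valve,flask]
Tick 4: prefer B, take hook from B; A=[orb,bolt,keg,lens] B=[axle,beam,grate,mesh] C=[apple,valve,flask,hook]
Tick 5: prefer A, take orb from A; A=[bolt,keg,lens] B=[axle,beam,grate,mesh] C=[apple,valve,flask,hook,orb]
Tick 6: prefer B, take axle from B; A=[bolt,keg,lens] B=[beam,grate,mesh] C=[apple,valve,flask,hook,orb,axle]
Tick 7: prefer A, take bolt from A; A=[keg,lens] B=[beam,grate,mesh] C=[apple,valve,flask,hook,orb,axle,bolt]
Tick 8: prefer B, take beam from B; A=[keg,lens] B=[grate,mesh] C=[apple,valve,flask,hook,orb,axle,bolt,beam]
Tick 9: prefer A, take keg from A; A=[lens] B=[grate,mesh] C=[apple,valve,flask,hook,orb,axle,bolt,beam,keg]

Answer: apple valve flask hook orb axle bolt beam keg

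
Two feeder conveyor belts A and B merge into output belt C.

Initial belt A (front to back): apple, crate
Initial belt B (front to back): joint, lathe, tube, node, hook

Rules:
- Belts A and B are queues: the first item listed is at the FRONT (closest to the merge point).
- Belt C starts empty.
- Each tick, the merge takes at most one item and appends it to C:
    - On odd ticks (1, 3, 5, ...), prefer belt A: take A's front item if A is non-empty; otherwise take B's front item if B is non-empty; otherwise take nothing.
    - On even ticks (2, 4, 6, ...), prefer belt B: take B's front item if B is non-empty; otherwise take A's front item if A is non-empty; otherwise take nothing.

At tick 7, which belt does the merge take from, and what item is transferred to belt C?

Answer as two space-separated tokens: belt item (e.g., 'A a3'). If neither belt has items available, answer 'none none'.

Tick 1: prefer A, take apple from A; A=[crate] B=[joint,lathe,tube,node,hook] C=[apple]
Tick 2: prefer B, take joint from B; A=[crate] B=[lathe,tube,node,hook] C=[apple,joint]
Tick 3: prefer A, take crate from A; A=[-] B=[lathe,tube,node,hook] C=[apple,joint,crate]
Tick 4: prefer B, take lathe from B; A=[-] B=[tube,node,hook] C=[apple,joint,crate,lathe]
Tick 5: prefer A, take tube from B; A=[-] B=[node,hook] C=[apple,joint,crate,lathe,tube]
Tick 6: prefer B, take node from B; A=[-] B=[hook] C=[apple,joint,crate,lathe,tube,node]
Tick 7: prefer A, take hook from B; A=[-] B=[-] C=[apple,joint,crate,lathe,tube,node,hook]

Answer: B hook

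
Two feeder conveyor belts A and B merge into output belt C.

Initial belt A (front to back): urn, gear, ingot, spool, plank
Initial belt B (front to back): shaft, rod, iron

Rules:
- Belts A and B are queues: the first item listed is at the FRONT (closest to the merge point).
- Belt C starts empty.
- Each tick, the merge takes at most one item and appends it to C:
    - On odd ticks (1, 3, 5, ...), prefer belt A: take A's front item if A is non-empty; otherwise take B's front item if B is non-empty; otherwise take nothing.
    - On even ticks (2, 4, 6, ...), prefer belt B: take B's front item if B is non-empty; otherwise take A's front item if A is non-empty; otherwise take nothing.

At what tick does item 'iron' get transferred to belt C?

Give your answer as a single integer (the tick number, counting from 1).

Answer: 6

Derivation:
Tick 1: prefer A, take urn from A; A=[gear,ingot,spool,plank] B=[shaft,rod,iron] C=[urn]
Tick 2: prefer B, take shaft from B; A=[gear,ingot,spool,plank] B=[rod,iron] C=[urn,shaft]
Tick 3: prefer A, take gear from A; A=[ingot,spool,plank] B=[rod,iron] C=[urn,shaft,gear]
Tick 4: prefer B, take rod from B; A=[ingot,spool,plank] B=[iron] C=[urn,shaft,gear,rod]
Tick 5: prefer A, take ingot from A; A=[spool,plank] B=[iron] C=[urn,shaft,gear,rod,ingot]
Tick 6: prefer B, take iron from B; A=[spool,plank] B=[-] C=[urn,shaft,gear,rod,ingot,iron]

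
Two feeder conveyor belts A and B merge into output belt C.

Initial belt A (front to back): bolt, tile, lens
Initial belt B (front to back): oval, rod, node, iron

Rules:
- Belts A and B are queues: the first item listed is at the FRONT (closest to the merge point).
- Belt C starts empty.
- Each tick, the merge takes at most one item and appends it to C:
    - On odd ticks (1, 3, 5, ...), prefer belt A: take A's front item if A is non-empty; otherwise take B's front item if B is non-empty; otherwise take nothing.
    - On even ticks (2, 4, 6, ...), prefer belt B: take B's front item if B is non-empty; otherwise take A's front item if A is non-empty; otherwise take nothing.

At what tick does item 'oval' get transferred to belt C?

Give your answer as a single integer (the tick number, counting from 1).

Tick 1: prefer A, take bolt from A; A=[tile,lens] B=[oval,rod,node,iron] C=[bolt]
Tick 2: prefer B, take oval from B; A=[tile,lens] B=[rod,node,iron] C=[bolt,oval]

Answer: 2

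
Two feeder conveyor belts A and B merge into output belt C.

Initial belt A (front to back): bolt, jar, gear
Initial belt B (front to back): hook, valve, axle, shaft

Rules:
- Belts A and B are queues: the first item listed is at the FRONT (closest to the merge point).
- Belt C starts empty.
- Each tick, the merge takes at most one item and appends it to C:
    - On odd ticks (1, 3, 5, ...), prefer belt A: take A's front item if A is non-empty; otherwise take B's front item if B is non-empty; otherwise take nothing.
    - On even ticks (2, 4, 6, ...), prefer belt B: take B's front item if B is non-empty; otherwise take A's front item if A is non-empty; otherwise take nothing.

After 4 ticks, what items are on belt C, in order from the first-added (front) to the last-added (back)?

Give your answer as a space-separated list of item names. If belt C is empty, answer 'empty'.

Answer: bolt hook jar valve

Derivation:
Tick 1: prefer A, take bolt from A; A=[jar,gear] B=[hook,valve,axle,shaft] C=[bolt]
Tick 2: prefer B, take hook from B; A=[jar,gear] B=[valve,axle,shaft] C=[bolt,hook]
Tick 3: prefer A, take jar from A; A=[gear] B=[valve,axle,shaft] C=[bolt,hook,jar]
Tick 4: prefer B, take valve from B; A=[gear] B=[axle,shaft] C=[bolt,hook,jar,valve]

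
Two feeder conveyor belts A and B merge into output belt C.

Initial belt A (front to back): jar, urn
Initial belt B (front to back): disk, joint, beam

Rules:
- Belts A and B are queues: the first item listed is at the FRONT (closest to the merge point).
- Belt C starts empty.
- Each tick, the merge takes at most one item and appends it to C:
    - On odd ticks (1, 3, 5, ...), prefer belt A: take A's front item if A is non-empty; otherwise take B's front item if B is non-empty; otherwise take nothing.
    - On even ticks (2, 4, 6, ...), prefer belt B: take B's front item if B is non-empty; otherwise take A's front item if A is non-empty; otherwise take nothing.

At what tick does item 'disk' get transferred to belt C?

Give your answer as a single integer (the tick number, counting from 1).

Tick 1: prefer A, take jar from A; A=[urn] B=[disk,joint,beam] C=[jar]
Tick 2: prefer B, take disk from B; A=[urn] B=[joint,beam] C=[jar,disk]

Answer: 2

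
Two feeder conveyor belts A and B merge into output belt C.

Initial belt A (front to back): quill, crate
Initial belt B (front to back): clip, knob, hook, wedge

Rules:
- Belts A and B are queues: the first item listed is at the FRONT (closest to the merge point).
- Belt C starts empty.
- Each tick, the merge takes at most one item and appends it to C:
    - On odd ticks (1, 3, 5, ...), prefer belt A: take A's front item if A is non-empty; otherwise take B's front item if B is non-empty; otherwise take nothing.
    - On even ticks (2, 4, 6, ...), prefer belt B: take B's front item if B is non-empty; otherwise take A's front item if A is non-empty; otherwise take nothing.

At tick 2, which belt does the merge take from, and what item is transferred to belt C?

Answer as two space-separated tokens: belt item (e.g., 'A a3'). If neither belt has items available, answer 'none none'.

Answer: B clip

Derivation:
Tick 1: prefer A, take quill from A; A=[crate] B=[clip,knob,hook,wedge] C=[quill]
Tick 2: prefer B, take clip from B; A=[crate] B=[knob,hook,wedge] C=[quill,clip]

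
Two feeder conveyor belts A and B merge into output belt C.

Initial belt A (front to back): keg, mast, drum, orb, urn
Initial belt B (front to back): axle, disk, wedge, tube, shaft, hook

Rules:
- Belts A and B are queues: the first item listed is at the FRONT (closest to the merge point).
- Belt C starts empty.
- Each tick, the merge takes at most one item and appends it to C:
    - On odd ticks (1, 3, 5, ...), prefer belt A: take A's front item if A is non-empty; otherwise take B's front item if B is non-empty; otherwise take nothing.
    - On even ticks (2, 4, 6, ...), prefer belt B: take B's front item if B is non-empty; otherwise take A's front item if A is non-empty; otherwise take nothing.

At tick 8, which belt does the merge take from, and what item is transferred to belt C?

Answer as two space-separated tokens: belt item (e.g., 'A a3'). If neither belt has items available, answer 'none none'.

Answer: B tube

Derivation:
Tick 1: prefer A, take keg from A; A=[mast,drum,orb,urn] B=[axle,disk,wedge,tube,shaft,hook] C=[keg]
Tick 2: prefer B, take axle from B; A=[mast,drum,orb,urn] B=[disk,wedge,tube,shaft,hook] C=[keg,axle]
Tick 3: prefer A, take mast from A; A=[drum,orb,urn] B=[disk,wedge,tube,shaft,hook] C=[keg,axle,mast]
Tick 4: prefer B, take disk from B; A=[drum,orb,urn] B=[wedge,tube,shaft,hook] C=[keg,axle,mast,disk]
Tick 5: prefer A, take drum from A; A=[orb,urn] B=[wedge,tube,shaft,hook] C=[keg,axle,mast,disk,drum]
Tick 6: prefer B, take wedge from B; A=[orb,urn] B=[tube,shaft,hook] C=[keg,axle,mast,disk,drum,wedge]
Tick 7: prefer A, take orb from A; A=[urn] B=[tube,shaft,hook] C=[keg,axle,mast,disk,drum,wedge,orb]
Tick 8: prefer B, take tube from B; A=[urn] B=[shaft,hook] C=[keg,axle,mast,disk,drum,wedge,orb,tube]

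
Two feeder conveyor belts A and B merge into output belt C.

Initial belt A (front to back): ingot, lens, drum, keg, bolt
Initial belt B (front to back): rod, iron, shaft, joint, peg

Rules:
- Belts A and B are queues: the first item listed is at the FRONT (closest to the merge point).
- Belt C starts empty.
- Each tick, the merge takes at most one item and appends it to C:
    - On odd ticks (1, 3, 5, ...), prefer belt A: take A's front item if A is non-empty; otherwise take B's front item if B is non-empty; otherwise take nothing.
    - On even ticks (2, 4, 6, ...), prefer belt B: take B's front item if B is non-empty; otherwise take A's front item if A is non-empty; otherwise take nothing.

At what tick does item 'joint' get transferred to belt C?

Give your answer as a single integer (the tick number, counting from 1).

Tick 1: prefer A, take ingot from A; A=[lens,drum,keg,bolt] B=[rod,iron,shaft,joint,peg] C=[ingot]
Tick 2: prefer B, take rod from B; A=[lens,drum,keg,bolt] B=[iron,shaft,joint,peg] C=[ingot,rod]
Tick 3: prefer A, take lens from A; A=[drum,keg,bolt] B=[iron,shaft,joint,peg] C=[ingot,rod,lens]
Tick 4: prefer B, take iron from B; A=[drum,keg,bolt] B=[shaft,joint,peg] C=[ingot,rod,lens,iron]
Tick 5: prefer A, take drum from A; A=[keg,bolt] B=[shaft,joint,peg] C=[ingot,rod,lens,iron,drum]
Tick 6: prefer B, take shaft from B; A=[keg,bolt] B=[joint,peg] C=[ingot,rod,lens,iron,drum,shaft]
Tick 7: prefer A, take keg from A; A=[bolt] B=[joint,peg] C=[ingot,rod,lens,iron,drum,shaft,keg]
Tick 8: prefer B, take joint from B; A=[bolt] B=[peg] C=[ingot,rod,lens,iron,drum,shaft,keg,joint]

Answer: 8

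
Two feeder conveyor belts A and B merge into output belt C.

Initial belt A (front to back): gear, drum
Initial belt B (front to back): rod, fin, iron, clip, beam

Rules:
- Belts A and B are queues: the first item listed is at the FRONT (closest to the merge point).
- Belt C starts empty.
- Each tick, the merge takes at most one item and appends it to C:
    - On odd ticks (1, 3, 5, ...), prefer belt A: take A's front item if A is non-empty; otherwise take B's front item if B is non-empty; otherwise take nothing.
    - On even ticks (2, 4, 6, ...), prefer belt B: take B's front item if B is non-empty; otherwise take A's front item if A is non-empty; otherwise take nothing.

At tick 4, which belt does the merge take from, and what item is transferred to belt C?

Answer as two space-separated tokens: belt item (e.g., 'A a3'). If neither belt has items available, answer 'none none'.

Tick 1: prefer A, take gear from A; A=[drum] B=[rod,fin,iron,clip,beam] C=[gear]
Tick 2: prefer B, take rod from B; A=[drum] B=[fin,iron,clip,beam] C=[gear,rod]
Tick 3: prefer A, take drum from A; A=[-] B=[fin,iron,clip,beam] C=[gear,rod,drum]
Tick 4: prefer B, take fin from B; A=[-] B=[iron,clip,beam] C=[gear,rod,drum,fin]

Answer: B fin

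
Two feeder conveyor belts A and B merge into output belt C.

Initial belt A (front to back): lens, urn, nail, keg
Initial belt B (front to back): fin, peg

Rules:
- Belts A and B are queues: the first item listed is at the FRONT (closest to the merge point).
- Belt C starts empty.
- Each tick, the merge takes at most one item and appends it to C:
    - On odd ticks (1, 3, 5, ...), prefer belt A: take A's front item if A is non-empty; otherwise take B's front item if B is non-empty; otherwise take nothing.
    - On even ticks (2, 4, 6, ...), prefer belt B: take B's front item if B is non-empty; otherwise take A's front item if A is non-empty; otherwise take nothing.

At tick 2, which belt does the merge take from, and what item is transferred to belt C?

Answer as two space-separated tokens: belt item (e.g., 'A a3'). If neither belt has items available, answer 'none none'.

Answer: B fin

Derivation:
Tick 1: prefer A, take lens from A; A=[urn,nail,keg] B=[fin,peg] C=[lens]
Tick 2: prefer B, take fin from B; A=[urn,nail,keg] B=[peg] C=[lens,fin]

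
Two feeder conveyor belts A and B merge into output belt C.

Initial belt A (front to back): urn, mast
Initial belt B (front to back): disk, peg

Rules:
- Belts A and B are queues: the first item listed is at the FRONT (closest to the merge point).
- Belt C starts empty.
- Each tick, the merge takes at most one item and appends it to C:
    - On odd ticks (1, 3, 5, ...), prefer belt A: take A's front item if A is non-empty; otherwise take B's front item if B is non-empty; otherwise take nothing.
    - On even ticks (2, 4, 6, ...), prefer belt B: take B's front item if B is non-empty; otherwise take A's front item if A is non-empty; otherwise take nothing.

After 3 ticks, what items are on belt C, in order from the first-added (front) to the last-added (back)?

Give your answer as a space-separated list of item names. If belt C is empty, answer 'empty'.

Answer: urn disk mast

Derivation:
Tick 1: prefer A, take urn from A; A=[mast] B=[disk,peg] C=[urn]
Tick 2: prefer B, take disk from B; A=[mast] B=[peg] C=[urn,disk]
Tick 3: prefer A, take mast from A; A=[-] B=[peg] C=[urn,disk,mast]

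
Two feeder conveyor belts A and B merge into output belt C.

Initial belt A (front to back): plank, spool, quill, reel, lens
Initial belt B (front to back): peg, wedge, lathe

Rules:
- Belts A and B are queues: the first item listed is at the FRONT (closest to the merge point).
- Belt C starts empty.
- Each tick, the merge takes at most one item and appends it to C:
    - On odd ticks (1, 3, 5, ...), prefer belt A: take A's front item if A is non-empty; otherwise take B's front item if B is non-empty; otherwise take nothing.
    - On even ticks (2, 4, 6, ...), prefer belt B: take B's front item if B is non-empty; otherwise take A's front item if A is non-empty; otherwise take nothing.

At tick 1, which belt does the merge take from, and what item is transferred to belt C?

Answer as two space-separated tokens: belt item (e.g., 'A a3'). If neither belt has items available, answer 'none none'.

Tick 1: prefer A, take plank from A; A=[spool,quill,reel,lens] B=[peg,wedge,lathe] C=[plank]

Answer: A plank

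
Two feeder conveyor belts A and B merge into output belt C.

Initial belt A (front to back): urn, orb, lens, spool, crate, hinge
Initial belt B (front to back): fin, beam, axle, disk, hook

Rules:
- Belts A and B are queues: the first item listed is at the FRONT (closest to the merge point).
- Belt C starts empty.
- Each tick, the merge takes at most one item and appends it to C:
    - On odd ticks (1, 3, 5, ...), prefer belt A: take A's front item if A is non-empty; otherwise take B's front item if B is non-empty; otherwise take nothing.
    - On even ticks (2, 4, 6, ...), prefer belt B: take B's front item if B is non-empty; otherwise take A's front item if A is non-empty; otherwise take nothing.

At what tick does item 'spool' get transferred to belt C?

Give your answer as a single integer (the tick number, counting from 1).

Answer: 7

Derivation:
Tick 1: prefer A, take urn from A; A=[orb,lens,spool,crate,hinge] B=[fin,beam,axle,disk,hook] C=[urn]
Tick 2: prefer B, take fin from B; A=[orb,lens,spool,crate,hinge] B=[beam,axle,disk,hook] C=[urn,fin]
Tick 3: prefer A, take orb from A; A=[lens,spool,crate,hinge] B=[beam,axle,disk,hook] C=[urn,fin,orb]
Tick 4: prefer B, take beam from B; A=[lens,spool,crate,hinge] B=[axle,disk,hook] C=[urn,fin,orb,beam]
Tick 5: prefer A, take lens from A; A=[spool,crate,hinge] B=[axle,disk,hook] C=[urn,fin,orb,beam,lens]
Tick 6: prefer B, take axle from B; A=[spool,crate,hinge] B=[disk,hook] C=[urn,fin,orb,beam,lens,axle]
Tick 7: prefer A, take spool from A; A=[crate,hinge] B=[disk,hook] C=[urn,fin,orb,beam,lens,axle,spool]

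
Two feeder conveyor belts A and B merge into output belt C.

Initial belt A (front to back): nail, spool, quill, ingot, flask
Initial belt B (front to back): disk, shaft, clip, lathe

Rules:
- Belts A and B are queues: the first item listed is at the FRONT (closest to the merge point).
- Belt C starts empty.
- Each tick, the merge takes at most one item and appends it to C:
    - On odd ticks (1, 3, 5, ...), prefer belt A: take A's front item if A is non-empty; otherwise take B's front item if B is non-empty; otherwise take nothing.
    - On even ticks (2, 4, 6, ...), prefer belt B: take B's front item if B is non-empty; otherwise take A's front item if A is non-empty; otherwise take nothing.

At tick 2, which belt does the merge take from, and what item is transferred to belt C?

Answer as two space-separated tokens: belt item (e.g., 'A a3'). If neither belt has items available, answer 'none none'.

Tick 1: prefer A, take nail from A; A=[spool,quill,ingot,flask] B=[disk,shaft,clip,lathe] C=[nail]
Tick 2: prefer B, take disk from B; A=[spool,quill,ingot,flask] B=[shaft,clip,lathe] C=[nail,disk]

Answer: B disk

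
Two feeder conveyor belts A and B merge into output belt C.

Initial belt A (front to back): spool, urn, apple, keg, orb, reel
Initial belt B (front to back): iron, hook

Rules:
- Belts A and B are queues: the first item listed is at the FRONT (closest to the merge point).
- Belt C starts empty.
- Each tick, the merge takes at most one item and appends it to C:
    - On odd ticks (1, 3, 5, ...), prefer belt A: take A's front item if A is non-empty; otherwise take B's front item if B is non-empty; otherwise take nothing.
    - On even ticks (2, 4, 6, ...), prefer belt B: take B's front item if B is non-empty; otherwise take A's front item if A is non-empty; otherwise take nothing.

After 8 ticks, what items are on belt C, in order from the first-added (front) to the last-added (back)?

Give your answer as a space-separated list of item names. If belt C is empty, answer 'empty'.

Answer: spool iron urn hook apple keg orb reel

Derivation:
Tick 1: prefer A, take spool from A; A=[urn,apple,keg,orb,reel] B=[iron,hook] C=[spool]
Tick 2: prefer B, take iron from B; A=[urn,apple,keg,orb,reel] B=[hook] C=[spool,iron]
Tick 3: prefer A, take urn from A; A=[apple,keg,orb,reel] B=[hook] C=[spool,iron,urn]
Tick 4: prefer B, take hook from B; A=[apple,keg,orb,reel] B=[-] C=[spool,iron,urn,hook]
Tick 5: prefer A, take apple from A; A=[keg,orb,reel] B=[-] C=[spool,iron,urn,hook,apple]
Tick 6: prefer B, take keg from A; A=[orb,reel] B=[-] C=[spool,iron,urn,hook,apple,keg]
Tick 7: prefer A, take orb from A; A=[reel] B=[-] C=[spool,iron,urn,hook,apple,keg,orb]
Tick 8: prefer B, take reel from A; A=[-] B=[-] C=[spool,iron,urn,hook,apple,keg,orb,reel]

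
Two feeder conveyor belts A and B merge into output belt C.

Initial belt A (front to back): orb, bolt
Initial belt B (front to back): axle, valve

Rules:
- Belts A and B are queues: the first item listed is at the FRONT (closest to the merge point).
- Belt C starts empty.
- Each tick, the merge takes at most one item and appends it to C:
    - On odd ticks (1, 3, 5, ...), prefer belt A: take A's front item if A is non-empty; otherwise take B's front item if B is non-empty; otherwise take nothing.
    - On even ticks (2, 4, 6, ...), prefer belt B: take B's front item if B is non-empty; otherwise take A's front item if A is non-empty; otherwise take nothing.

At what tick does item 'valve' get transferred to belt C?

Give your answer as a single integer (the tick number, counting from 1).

Answer: 4

Derivation:
Tick 1: prefer A, take orb from A; A=[bolt] B=[axle,valve] C=[orb]
Tick 2: prefer B, take axle from B; A=[bolt] B=[valve] C=[orb,axle]
Tick 3: prefer A, take bolt from A; A=[-] B=[valve] C=[orb,axle,bolt]
Tick 4: prefer B, take valve from B; A=[-] B=[-] C=[orb,axle,bolt,valve]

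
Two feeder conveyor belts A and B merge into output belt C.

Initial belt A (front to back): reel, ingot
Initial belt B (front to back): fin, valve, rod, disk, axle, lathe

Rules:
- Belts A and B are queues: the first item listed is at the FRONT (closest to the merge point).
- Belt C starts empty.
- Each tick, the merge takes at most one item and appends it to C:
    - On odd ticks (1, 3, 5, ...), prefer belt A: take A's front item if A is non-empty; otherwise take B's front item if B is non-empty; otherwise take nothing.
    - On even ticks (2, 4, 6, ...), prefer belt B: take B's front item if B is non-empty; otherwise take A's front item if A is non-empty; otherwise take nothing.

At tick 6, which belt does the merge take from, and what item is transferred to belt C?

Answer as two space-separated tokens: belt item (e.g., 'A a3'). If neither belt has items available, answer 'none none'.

Tick 1: prefer A, take reel from A; A=[ingot] B=[fin,valve,rod,disk,axle,lathe] C=[reel]
Tick 2: prefer B, take fin from B; A=[ingot] B=[valve,rod,disk,axle,lathe] C=[reel,fin]
Tick 3: prefer A, take ingot from A; A=[-] B=[valve,rod,disk,axle,lathe] C=[reel,fin,ingot]
Tick 4: prefer B, take valve from B; A=[-] B=[rod,disk,axle,lathe] C=[reel,fin,ingot,valve]
Tick 5: prefer A, take rod from B; A=[-] B=[disk,axle,lathe] C=[reel,fin,ingot,valve,rod]
Tick 6: prefer B, take disk from B; A=[-] B=[axle,lathe] C=[reel,fin,ingot,valve,rod,disk]

Answer: B disk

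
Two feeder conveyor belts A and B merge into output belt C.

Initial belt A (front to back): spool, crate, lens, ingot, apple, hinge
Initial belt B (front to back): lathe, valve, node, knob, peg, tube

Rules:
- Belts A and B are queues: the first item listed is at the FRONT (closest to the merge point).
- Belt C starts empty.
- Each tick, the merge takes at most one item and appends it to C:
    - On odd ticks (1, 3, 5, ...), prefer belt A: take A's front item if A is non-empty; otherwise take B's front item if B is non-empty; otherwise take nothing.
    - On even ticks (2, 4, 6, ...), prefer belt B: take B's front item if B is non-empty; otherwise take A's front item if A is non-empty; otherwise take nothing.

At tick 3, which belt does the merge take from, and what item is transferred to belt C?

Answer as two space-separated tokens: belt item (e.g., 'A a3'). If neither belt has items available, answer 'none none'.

Answer: A crate

Derivation:
Tick 1: prefer A, take spool from A; A=[crate,lens,ingot,apple,hinge] B=[lathe,valve,node,knob,peg,tube] C=[spool]
Tick 2: prefer B, take lathe from B; A=[crate,lens,ingot,apple,hinge] B=[valve,node,knob,peg,tube] C=[spool,lathe]
Tick 3: prefer A, take crate from A; A=[lens,ingot,apple,hinge] B=[valve,node,knob,peg,tube] C=[spool,lathe,crate]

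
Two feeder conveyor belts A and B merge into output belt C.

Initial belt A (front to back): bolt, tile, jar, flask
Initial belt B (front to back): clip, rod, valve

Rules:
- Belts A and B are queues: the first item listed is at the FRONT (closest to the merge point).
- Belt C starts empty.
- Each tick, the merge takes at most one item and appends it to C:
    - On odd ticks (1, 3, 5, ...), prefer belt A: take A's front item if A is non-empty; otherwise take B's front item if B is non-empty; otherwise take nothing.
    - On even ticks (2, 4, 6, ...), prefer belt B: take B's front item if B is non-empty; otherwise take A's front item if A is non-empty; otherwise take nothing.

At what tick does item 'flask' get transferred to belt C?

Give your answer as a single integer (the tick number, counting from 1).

Tick 1: prefer A, take bolt from A; A=[tile,jar,flask] B=[clip,rod,valve] C=[bolt]
Tick 2: prefer B, take clip from B; A=[tile,jar,flask] B=[rod,valve] C=[bolt,clip]
Tick 3: prefer A, take tile from A; A=[jar,flask] B=[rod,valve] C=[bolt,clip,tile]
Tick 4: prefer B, take rod from B; A=[jar,flask] B=[valve] C=[bolt,clip,tile,rod]
Tick 5: prefer A, take jar from A; A=[flask] B=[valve] C=[bolt,clip,tile,rod,jar]
Tick 6: prefer B, take valve from B; A=[flask] B=[-] C=[bolt,clip,tile,rod,jar,valve]
Tick 7: prefer A, take flask from A; A=[-] B=[-] C=[bolt,clip,tile,rod,jar,valve,flask]

Answer: 7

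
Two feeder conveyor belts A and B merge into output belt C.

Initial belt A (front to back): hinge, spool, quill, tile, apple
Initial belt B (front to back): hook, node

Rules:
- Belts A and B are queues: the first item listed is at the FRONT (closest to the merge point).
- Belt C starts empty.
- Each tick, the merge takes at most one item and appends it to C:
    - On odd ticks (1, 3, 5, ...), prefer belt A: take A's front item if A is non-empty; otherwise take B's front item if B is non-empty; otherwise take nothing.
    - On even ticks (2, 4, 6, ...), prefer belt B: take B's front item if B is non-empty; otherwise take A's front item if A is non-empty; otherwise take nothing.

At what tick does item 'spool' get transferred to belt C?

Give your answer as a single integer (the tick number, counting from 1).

Answer: 3

Derivation:
Tick 1: prefer A, take hinge from A; A=[spool,quill,tile,apple] B=[hook,node] C=[hinge]
Tick 2: prefer B, take hook from B; A=[spool,quill,tile,apple] B=[node] C=[hinge,hook]
Tick 3: prefer A, take spool from A; A=[quill,tile,apple] B=[node] C=[hinge,hook,spool]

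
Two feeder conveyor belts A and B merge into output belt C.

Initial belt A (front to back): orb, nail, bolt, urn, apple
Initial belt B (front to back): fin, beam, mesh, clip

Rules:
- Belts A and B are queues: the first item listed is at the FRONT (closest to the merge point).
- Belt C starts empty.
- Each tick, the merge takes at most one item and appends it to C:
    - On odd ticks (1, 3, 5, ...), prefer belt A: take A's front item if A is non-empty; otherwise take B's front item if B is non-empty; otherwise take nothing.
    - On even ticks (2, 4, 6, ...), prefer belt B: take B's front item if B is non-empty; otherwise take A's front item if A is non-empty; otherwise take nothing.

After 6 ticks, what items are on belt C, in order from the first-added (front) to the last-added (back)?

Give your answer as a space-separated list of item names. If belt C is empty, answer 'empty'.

Tick 1: prefer A, take orb from A; A=[nail,bolt,urn,apple] B=[fin,beam,mesh,clip] C=[orb]
Tick 2: prefer B, take fin from B; A=[nail,bolt,urn,apple] B=[beam,mesh,clip] C=[orb,fin]
Tick 3: prefer A, take nail from A; A=[bolt,urn,apple] B=[beam,mesh,clip] C=[orb,fin,nail]
Tick 4: prefer B, take beam from B; A=[bolt,urn,apple] B=[mesh,clip] C=[orb,fin,nail,beam]
Tick 5: prefer A, take bolt from A; A=[urn,apple] B=[mesh,clip] C=[orb,fin,nail,beam,bolt]
Tick 6: prefer B, take mesh from B; A=[urn,apple] B=[clip] C=[orb,fin,nail,beam,bolt,mesh]

Answer: orb fin nail beam bolt mesh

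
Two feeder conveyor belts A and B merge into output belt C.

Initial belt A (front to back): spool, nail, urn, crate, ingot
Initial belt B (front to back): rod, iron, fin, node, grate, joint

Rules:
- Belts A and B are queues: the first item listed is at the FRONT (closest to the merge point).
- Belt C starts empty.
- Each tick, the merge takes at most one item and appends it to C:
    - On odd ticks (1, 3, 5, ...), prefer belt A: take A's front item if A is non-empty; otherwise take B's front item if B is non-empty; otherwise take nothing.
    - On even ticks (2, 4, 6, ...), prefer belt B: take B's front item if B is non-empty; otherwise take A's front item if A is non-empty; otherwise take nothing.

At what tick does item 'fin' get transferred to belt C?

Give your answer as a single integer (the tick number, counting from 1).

Tick 1: prefer A, take spool from A; A=[nail,urn,crate,ingot] B=[rod,iron,fin,node,grate,joint] C=[spool]
Tick 2: prefer B, take rod from B; A=[nail,urn,crate,ingot] B=[iron,fin,node,grate,joint] C=[spool,rod]
Tick 3: prefer A, take nail from A; A=[urn,crate,ingot] B=[iron,fin,node,grate,joint] C=[spool,rod,nail]
Tick 4: prefer B, take iron from B; A=[urn,crate,ingot] B=[fin,node,grate,joint] C=[spool,rod,nail,iron]
Tick 5: prefer A, take urn from A; A=[crate,ingot] B=[fin,node,grate,joint] C=[spool,rod,nail,iron,urn]
Tick 6: prefer B, take fin from B; A=[crate,ingot] B=[node,grate,joint] C=[spool,rod,nail,iron,urn,fin]

Answer: 6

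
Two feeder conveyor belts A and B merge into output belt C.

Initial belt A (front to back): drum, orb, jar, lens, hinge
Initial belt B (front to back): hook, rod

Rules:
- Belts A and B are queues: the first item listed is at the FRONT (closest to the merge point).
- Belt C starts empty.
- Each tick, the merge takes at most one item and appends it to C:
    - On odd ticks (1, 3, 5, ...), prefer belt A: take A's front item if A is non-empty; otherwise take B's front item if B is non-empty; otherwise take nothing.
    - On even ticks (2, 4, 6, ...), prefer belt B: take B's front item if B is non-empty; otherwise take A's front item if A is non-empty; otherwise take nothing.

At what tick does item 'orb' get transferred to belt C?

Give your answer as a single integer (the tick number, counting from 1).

Tick 1: prefer A, take drum from A; A=[orb,jar,lens,hinge] B=[hook,rod] C=[drum]
Tick 2: prefer B, take hook from B; A=[orb,jar,lens,hinge] B=[rod] C=[drum,hook]
Tick 3: prefer A, take orb from A; A=[jar,lens,hinge] B=[rod] C=[drum,hook,orb]

Answer: 3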